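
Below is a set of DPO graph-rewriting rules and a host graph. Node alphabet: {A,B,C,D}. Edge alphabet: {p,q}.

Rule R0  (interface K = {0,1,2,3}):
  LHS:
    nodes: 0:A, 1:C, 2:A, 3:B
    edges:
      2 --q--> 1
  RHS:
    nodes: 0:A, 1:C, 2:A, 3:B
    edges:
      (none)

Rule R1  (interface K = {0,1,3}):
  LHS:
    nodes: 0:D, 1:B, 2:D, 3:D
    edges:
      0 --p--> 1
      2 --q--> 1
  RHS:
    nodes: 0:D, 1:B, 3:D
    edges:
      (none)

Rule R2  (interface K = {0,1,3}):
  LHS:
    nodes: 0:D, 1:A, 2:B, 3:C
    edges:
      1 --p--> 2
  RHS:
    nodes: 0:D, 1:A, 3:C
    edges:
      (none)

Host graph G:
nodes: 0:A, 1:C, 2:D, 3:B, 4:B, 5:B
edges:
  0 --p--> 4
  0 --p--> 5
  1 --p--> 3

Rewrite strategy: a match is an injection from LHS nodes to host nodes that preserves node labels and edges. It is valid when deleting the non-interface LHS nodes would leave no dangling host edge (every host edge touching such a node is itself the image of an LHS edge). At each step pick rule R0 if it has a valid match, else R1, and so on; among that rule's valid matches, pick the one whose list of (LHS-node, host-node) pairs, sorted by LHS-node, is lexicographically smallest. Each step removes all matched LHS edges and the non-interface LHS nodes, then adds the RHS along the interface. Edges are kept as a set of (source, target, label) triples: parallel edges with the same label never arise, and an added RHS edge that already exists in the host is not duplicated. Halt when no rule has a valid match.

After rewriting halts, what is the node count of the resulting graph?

Answer: 4

Derivation:
initial: |V|=6 |E|=3  E = 0-p->4 0-p->5 1-p->3
step 1: apply R2 at {0↦2, 1↦0, 2↦4, 3↦1}  → |V|=5 |E|=2  E = 0-p->5 1-p->3
step 2: apply R2 at {0↦2, 1↦0, 2↦5, 3↦1}  → |V|=4 |E|=1  E = 1-p->3
normal form: no rule applies after step 2
NF nodes: {0:A, 1:C, 2:D, 3:B}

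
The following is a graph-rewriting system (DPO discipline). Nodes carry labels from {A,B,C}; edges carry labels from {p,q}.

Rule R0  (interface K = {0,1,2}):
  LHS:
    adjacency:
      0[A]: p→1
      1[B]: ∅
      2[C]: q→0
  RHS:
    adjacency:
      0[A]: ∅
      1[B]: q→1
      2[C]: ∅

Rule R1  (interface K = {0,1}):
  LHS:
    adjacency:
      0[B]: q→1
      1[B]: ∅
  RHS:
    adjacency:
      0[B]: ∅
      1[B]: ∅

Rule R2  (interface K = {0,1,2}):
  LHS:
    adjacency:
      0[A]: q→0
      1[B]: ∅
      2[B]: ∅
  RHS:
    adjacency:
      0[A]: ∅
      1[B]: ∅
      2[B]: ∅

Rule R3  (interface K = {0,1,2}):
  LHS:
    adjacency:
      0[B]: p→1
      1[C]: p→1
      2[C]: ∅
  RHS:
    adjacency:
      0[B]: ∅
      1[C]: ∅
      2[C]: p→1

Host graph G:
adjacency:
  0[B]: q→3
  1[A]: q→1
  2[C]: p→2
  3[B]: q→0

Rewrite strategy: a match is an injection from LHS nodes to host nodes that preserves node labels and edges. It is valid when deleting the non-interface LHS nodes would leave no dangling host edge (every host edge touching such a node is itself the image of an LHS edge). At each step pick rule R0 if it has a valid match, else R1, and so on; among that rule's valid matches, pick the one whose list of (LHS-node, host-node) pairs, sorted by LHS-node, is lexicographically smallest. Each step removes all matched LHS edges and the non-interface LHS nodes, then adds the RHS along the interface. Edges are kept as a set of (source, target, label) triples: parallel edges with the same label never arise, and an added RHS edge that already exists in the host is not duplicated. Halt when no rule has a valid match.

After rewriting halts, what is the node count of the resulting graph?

Answer: 4

Rewrite trace:
[0] host  ⇒  4 nodes, 4 edges  {0-q->3 1-q->1 2-p->2 3-q->0}
[1] R1 @ {0↦0, 1↦3}  ⇒  4 nodes, 3 edges  {1-q->1 2-p->2 3-q->0}
[2] R1 @ {0↦3, 1↦0}  ⇒  4 nodes, 2 edges  {1-q->1 2-p->2}
[3] R2 @ {0↦1, 1↦0, 2↦3}  ⇒  4 nodes, 1 edges  {2-p->2}
normal form: no rule applies after step 3
NF nodes: {0:B, 1:A, 2:C, 3:B}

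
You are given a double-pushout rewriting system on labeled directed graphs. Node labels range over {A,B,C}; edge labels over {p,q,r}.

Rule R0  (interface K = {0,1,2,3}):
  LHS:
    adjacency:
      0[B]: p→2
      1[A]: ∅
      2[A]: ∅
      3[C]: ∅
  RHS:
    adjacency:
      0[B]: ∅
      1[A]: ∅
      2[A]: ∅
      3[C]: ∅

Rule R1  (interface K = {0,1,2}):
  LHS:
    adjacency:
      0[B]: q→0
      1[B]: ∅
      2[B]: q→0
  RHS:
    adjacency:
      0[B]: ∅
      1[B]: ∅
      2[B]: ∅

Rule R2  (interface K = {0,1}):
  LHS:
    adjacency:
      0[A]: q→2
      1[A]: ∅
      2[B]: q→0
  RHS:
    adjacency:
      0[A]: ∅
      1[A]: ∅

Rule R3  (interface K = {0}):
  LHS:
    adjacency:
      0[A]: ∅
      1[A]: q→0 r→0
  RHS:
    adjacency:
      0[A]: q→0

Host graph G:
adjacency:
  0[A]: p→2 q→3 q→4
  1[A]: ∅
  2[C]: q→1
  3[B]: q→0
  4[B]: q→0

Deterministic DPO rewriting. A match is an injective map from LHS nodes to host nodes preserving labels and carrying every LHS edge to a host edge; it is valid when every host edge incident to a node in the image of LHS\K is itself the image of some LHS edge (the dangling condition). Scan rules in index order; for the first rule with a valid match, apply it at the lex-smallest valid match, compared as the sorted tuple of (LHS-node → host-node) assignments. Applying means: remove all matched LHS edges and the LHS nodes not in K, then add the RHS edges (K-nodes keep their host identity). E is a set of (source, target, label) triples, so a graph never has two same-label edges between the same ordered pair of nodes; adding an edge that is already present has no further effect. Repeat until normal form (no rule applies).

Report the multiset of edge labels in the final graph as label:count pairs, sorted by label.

Answer: p:1 q:1

Rewrite trace:
start.  V:5 E:6  edges: 0-p->2 0-q->3 0-q->4 2-q->1 3-q->0 4-q->0
1. fire R2 via {0↦0, 1↦1, 2↦3}  →  V:4 E:4  edges: 0-p->2 0-q->4 2-q->1 4-q->0
2. fire R2 via {0↦0, 1↦1, 2↦4}  →  V:3 E:2  edges: 0-p->2 2-q->1
normal form: no rule applies after step 2
NF edges: [(0, 2, 'p'), (2, 1, 'q')]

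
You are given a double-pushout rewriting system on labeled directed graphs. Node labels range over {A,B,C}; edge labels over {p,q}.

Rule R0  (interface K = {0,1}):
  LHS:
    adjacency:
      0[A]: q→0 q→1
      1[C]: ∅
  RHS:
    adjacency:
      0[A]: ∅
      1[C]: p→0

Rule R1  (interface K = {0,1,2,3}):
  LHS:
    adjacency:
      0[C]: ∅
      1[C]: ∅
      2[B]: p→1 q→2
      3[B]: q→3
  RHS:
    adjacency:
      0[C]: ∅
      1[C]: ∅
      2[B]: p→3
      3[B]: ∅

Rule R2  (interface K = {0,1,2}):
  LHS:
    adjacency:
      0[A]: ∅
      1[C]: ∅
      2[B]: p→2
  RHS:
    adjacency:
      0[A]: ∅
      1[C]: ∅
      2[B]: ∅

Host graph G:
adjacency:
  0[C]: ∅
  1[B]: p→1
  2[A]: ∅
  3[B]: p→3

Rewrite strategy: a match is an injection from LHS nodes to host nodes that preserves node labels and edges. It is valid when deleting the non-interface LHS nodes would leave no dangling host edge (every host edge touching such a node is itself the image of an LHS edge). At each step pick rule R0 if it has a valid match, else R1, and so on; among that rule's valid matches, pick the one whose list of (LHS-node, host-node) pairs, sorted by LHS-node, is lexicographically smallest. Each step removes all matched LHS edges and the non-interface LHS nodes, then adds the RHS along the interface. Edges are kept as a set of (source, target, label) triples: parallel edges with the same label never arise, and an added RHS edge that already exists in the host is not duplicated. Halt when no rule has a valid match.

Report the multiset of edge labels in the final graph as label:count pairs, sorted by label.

[0] host  ⇒  4 nodes, 2 edges  {1-p->1 3-p->3}
[1] R2 @ {0↦2, 1↦0, 2↦1}  ⇒  4 nodes, 1 edges  {3-p->3}
[2] R2 @ {0↦2, 1↦0, 2↦3}  ⇒  4 nodes, 0 edges  {∅}
halt: no rule applies after step 2
NF edges: []

Answer: (no edges)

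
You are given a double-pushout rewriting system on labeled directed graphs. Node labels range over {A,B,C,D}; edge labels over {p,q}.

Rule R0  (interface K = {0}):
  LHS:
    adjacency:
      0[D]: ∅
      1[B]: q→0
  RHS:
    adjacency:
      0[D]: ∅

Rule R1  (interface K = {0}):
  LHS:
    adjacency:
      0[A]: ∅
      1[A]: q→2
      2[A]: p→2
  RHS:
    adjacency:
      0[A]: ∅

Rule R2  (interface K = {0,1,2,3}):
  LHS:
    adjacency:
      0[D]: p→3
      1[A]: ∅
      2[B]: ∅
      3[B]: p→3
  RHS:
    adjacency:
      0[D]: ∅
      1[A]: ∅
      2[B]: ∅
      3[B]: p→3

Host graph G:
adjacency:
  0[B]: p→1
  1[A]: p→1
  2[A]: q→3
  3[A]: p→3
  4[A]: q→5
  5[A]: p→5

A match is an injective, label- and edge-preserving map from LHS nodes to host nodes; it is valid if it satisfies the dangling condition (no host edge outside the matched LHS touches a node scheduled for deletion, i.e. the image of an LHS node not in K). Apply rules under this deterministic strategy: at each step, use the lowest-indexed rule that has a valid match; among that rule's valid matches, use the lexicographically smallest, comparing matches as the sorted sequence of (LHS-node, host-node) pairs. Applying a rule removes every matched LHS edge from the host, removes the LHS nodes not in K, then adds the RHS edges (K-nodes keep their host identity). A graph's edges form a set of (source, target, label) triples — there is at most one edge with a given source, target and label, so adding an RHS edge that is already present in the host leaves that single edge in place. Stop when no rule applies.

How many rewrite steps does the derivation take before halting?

[0] host  ⇒  6 nodes, 6 edges  {0-p->1 1-p->1 2-q->3 3-p->3 4-q->5 5-p->5}
[1] R1 @ {0↦1, 1↦2, 2↦3}  ⇒  4 nodes, 4 edges  {0-p->1 1-p->1 4-q->5 5-p->5}
[2] R1 @ {0↦1, 1↦4, 2↦5}  ⇒  2 nodes, 2 edges  {0-p->1 1-p->1}
normal form: no rule applies after step 2

Answer: 2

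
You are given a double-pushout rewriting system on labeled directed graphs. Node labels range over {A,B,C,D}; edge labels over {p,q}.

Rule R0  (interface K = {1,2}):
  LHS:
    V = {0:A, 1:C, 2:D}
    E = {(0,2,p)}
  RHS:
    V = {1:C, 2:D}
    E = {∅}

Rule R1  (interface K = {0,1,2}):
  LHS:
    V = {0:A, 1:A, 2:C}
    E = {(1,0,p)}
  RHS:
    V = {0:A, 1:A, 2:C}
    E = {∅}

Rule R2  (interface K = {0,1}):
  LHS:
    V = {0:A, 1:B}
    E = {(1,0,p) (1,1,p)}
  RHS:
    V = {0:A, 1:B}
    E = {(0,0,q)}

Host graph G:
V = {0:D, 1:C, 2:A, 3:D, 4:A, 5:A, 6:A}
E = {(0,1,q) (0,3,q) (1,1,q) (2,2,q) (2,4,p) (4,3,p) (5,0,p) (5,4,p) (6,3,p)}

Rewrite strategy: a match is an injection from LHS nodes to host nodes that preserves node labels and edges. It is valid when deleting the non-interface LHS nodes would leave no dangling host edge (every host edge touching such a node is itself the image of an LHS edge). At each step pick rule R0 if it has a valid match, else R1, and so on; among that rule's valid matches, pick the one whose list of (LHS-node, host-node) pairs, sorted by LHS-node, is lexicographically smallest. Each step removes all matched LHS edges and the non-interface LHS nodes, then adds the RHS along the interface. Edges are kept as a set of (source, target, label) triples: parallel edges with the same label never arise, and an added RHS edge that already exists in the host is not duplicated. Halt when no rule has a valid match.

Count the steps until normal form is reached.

Answer: 5

Rewrite trace:
initial: |V|=7 |E|=9  E = 0-q->1 0-q->3 1-q->1 2-q->2 2-p->4 4-p->3 5-p->0 5-p->4 6-p->3
step 1: apply R0 at {0↦6, 1↦1, 2↦3}  → |V|=6 |E|=8  E = 0-q->1 0-q->3 1-q->1 2-q->2 2-p->4 4-p->3 5-p->0 5-p->4
step 2: apply R1 at {0↦4, 1↦2, 2↦1}  → |V|=6 |E|=7  E = 0-q->1 0-q->3 1-q->1 2-q->2 4-p->3 5-p->0 5-p->4
step 3: apply R1 at {0↦4, 1↦5, 2↦1}  → |V|=6 |E|=6  E = 0-q->1 0-q->3 1-q->1 2-q->2 4-p->3 5-p->0
step 4: apply R0 at {0↦4, 1↦1, 2↦3}  → |V|=5 |E|=5  E = 0-q->1 0-q->3 1-q->1 2-q->2 5-p->0
step 5: apply R0 at {0↦5, 1↦1, 2↦0}  → |V|=4 |E|=4  E = 0-q->1 0-q->3 1-q->1 2-q->2
normal form: no rule applies after step 5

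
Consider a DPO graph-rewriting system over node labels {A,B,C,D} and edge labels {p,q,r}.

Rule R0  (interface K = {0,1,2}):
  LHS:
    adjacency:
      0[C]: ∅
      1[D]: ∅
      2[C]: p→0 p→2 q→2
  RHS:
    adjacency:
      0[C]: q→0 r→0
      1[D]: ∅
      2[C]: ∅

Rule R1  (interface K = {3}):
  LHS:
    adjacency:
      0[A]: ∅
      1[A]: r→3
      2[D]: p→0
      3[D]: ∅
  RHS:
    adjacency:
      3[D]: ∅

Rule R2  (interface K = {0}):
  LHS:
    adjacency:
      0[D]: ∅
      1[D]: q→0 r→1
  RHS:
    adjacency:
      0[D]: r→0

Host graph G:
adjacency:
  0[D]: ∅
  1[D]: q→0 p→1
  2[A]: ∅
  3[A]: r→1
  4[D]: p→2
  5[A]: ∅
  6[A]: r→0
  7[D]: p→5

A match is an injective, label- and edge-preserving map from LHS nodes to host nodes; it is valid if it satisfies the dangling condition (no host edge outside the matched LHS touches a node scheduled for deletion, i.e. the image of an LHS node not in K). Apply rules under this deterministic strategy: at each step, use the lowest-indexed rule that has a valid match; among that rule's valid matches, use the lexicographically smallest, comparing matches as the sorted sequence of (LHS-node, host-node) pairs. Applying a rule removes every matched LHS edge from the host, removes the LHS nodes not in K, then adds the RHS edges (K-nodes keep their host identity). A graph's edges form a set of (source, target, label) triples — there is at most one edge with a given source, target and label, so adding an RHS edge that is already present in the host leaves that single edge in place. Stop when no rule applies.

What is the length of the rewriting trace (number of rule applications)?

Answer: 2

Derivation:
initial: |V|=8 |E|=6  E = 1-q->0 1-p->1 3-r->1 4-p->2 6-r->0 7-p->5
step 1: apply R1 at {0↦2, 1↦3, 2↦4, 3↦1}  → |V|=5 |E|=4  E = 1-q->0 1-p->1 6-r->0 7-p->5
step 2: apply R1 at {0↦5, 1↦6, 2↦7, 3↦0}  → |V|=2 |E|=2  E = 1-q->0 1-p->1
normal form: no rule applies after step 2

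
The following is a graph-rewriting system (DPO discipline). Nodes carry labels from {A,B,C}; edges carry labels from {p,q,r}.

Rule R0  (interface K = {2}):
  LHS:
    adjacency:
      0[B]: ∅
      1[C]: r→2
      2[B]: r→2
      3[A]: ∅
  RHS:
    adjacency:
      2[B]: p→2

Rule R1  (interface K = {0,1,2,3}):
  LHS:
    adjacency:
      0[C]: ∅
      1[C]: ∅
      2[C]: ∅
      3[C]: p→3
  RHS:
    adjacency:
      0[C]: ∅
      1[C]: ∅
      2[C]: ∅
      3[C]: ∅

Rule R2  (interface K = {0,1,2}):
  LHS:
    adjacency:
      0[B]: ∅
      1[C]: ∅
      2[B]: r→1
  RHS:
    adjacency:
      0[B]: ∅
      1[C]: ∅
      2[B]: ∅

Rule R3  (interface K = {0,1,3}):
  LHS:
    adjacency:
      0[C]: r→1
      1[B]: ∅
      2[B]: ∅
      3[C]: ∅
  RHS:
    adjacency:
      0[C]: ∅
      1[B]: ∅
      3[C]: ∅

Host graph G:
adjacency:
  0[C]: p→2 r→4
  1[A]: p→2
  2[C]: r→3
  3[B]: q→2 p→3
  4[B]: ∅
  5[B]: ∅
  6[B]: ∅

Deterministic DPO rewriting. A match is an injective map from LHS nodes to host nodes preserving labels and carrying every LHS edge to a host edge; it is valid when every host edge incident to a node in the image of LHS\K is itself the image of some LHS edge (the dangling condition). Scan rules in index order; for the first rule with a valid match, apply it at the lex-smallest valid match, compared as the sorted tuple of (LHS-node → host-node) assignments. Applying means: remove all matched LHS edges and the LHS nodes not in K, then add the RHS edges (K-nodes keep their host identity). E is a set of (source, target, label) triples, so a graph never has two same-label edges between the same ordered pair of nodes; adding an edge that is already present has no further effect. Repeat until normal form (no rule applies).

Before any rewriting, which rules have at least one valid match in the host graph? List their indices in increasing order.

R0: no valid match — LHS pattern not found
R1: no valid match — LHS pattern not found
R2: no valid match — LHS pattern not found
R3: 4 valid matches — {0↦0, 1↦4, 2↦5, 3↦2}, {0↦0, 1↦4, 2↦6, 3↦2}, {0↦2, 1↦3, 2↦5, 3↦0} (+1 more)

Answer: [R3]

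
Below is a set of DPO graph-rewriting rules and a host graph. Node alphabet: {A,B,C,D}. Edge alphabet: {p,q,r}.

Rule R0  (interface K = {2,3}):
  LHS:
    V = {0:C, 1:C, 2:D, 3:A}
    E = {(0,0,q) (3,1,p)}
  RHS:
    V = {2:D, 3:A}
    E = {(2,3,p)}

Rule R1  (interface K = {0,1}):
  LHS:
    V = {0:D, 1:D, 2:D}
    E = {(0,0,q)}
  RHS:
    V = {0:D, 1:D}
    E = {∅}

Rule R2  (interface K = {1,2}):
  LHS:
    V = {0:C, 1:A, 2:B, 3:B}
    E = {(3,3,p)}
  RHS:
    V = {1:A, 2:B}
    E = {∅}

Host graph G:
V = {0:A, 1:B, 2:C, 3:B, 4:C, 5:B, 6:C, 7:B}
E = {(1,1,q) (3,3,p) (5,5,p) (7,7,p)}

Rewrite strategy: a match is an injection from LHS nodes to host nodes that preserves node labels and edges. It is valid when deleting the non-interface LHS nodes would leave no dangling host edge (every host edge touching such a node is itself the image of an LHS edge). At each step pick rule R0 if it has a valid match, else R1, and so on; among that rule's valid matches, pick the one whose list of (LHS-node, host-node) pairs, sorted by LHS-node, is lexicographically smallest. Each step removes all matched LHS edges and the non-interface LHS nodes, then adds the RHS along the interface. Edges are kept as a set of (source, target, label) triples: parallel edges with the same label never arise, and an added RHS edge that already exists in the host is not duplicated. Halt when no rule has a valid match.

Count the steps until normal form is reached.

Answer: 3

Rewrite trace:
start.  V:8 E:4  edges: 1-q->1 3-p->3 5-p->5 7-p->7
1. fire R2 via {0↦2, 1↦0, 2↦1, 3↦3}  →  V:6 E:3  edges: 1-q->1 5-p->5 7-p->7
2. fire R2 via {0↦4, 1↦0, 2↦1, 3↦5}  →  V:4 E:2  edges: 1-q->1 7-p->7
3. fire R2 via {0↦6, 1↦0, 2↦1, 3↦7}  →  V:2 E:1  edges: 1-q->1
normal form: no rule applies after step 3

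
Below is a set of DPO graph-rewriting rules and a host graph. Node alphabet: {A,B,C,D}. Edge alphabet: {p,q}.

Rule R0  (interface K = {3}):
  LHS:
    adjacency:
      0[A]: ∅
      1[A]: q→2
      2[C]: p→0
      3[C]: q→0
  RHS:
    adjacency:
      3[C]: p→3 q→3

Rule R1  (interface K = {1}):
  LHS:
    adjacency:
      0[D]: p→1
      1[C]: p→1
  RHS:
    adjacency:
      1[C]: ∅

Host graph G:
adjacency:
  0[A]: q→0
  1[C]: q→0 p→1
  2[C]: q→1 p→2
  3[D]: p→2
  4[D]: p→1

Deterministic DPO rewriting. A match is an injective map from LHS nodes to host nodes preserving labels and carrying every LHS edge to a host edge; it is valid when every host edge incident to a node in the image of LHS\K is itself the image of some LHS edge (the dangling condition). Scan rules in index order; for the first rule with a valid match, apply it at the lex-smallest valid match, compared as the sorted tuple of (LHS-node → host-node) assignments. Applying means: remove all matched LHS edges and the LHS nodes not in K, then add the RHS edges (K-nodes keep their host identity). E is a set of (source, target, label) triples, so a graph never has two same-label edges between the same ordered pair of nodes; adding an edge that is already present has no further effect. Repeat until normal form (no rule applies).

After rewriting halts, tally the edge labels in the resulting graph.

Answer: q:3

Steps:
[0] host  ⇒  5 nodes, 7 edges  {0-q->0 1-q->0 1-p->1 2-q->1 2-p->2 3-p->2 4-p->1}
[1] R1 @ {0↦3, 1↦2}  ⇒  4 nodes, 5 edges  {0-q->0 1-q->0 1-p->1 2-q->1 4-p->1}
[2] R1 @ {0↦4, 1↦1}  ⇒  3 nodes, 3 edges  {0-q->0 1-q->0 2-q->1}
normal form: no rule applies after step 2
NF edges: [(0, 0, 'q'), (1, 0, 'q'), (2, 1, 'q')]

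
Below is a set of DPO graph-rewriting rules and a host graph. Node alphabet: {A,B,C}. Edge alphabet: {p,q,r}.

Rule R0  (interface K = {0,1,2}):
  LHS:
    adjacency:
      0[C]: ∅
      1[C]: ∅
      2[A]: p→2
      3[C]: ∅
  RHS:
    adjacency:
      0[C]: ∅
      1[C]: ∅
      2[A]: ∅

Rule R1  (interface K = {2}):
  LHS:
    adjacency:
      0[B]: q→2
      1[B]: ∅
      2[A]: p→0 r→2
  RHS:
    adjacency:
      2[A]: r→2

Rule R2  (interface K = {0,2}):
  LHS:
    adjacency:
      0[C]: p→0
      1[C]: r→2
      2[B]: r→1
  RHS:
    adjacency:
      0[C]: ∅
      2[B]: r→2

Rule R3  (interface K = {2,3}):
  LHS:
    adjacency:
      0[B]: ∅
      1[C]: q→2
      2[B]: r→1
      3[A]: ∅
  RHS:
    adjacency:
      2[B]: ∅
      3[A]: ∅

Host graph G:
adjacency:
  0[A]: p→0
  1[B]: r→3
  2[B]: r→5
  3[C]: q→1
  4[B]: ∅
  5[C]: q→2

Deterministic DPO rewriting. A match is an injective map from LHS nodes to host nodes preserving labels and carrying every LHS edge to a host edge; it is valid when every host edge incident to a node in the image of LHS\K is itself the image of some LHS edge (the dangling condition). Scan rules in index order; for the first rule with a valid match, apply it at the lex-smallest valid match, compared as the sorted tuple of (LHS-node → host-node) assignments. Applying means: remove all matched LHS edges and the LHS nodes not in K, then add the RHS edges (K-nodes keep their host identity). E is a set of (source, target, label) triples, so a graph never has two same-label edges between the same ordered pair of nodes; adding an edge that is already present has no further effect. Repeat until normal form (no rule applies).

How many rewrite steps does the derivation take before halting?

Answer: 2

Rewrite trace:
[0] host  ⇒  6 nodes, 5 edges  {0-p->0 1-r->3 2-r->5 3-q->1 5-q->2}
[1] R3 @ {0↦4, 1↦3, 2↦1, 3↦0}  ⇒  4 nodes, 3 edges  {0-p->0 2-r->5 5-q->2}
[2] R3 @ {0↦1, 1↦5, 2↦2, 3↦0}  ⇒  2 nodes, 1 edges  {0-p->0}
normal form: no rule applies after step 2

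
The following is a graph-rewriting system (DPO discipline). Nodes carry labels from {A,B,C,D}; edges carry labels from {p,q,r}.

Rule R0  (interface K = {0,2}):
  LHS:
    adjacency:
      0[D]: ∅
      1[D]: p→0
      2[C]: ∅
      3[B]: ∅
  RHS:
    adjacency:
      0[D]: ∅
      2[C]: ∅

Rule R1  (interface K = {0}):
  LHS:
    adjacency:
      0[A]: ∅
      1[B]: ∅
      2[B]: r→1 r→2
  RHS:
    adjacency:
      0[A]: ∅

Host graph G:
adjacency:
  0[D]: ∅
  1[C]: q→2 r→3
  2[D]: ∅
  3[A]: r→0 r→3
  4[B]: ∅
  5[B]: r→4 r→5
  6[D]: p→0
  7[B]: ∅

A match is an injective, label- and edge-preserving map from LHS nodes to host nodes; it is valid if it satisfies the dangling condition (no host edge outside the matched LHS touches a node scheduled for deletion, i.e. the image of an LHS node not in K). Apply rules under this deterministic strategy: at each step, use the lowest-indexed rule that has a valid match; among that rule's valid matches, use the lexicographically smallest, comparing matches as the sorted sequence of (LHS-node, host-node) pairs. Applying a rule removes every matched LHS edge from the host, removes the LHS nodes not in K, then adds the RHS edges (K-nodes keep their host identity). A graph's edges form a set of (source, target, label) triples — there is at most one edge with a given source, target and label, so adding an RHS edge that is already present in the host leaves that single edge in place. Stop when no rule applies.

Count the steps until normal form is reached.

Answer: 2

Steps:
[0] host  ⇒  8 nodes, 7 edges  {1-q->2 1-r->3 3-r->0 3-r->3 5-r->4 5-r->5 6-p->0}
[1] R0 @ {0↦0, 1↦6, 2↦1, 3↦7}  ⇒  6 nodes, 6 edges  {1-q->2 1-r->3 3-r->0 3-r->3 5-r->4 5-r->5}
[2] R1 @ {0↦3, 1↦4, 2↦5}  ⇒  4 nodes, 4 edges  {1-q->2 1-r->3 3-r->0 3-r->3}
normal form: no rule applies after step 2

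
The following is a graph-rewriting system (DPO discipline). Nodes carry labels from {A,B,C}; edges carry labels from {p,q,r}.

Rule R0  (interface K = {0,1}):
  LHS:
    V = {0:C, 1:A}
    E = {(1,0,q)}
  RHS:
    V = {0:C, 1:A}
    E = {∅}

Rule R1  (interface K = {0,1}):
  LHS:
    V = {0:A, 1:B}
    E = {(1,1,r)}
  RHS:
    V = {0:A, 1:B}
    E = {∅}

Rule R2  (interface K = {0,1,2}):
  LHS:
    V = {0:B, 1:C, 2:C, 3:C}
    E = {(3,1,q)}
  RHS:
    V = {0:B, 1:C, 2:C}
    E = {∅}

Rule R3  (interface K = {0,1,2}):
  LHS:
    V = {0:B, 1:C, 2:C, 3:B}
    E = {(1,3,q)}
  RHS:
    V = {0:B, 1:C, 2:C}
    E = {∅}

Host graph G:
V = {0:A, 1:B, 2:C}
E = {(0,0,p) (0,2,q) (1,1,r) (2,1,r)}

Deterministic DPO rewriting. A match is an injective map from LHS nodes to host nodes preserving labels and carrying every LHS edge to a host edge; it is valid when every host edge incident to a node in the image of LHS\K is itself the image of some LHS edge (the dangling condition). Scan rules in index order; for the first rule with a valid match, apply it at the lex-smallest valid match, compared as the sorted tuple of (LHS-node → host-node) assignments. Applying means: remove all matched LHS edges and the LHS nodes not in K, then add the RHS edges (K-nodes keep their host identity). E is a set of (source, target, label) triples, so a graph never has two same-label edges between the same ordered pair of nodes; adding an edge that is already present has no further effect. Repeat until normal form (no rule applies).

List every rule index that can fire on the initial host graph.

Answer: [R0,R1]

Rewrite trace:
R0: 1 valid match — {0↦2, 1↦0}
R1: 1 valid match — {0↦0, 1↦1}
R2: no valid match — LHS pattern not found
R3: no valid match — LHS pattern not found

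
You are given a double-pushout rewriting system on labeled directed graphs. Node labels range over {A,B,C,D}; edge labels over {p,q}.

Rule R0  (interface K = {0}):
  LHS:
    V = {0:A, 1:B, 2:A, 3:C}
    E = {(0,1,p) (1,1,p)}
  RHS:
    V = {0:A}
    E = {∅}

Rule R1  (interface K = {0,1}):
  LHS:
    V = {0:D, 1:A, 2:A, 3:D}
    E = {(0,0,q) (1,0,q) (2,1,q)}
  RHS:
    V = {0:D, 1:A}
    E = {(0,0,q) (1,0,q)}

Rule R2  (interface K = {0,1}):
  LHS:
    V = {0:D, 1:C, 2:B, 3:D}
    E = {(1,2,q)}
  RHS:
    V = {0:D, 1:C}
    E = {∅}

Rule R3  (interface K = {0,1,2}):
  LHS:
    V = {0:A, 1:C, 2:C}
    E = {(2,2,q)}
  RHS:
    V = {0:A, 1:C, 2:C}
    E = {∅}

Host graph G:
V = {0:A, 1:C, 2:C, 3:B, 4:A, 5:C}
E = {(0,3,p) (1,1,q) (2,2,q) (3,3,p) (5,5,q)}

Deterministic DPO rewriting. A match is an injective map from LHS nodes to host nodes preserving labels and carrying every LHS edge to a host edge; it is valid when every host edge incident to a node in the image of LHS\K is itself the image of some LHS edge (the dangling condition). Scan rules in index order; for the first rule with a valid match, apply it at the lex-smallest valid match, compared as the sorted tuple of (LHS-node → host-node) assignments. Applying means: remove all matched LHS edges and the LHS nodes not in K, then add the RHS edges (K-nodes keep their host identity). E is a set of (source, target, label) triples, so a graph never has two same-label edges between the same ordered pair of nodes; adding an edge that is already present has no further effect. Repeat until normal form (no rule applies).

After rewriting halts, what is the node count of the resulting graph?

initial: |V|=6 |E|=5  E = 0-p->3 1-q->1 2-q->2 3-p->3 5-q->5
step 1: apply R3 at {0↦0, 1↦1, 2↦2}  → |V|=6 |E|=4  E = 0-p->3 1-q->1 3-p->3 5-q->5
step 2: apply R0 at {0↦0, 1↦3, 2↦4, 3↦2}  → |V|=3 |E|=2  E = 1-q->1 5-q->5
step 3: apply R3 at {0↦0, 1↦1, 2↦5}  → |V|=3 |E|=1  E = 1-q->1
step 4: apply R3 at {0↦0, 1↦5, 2↦1}  → |V|=3 |E|=0  E = ∅
halt: no rule applies after step 4
NF nodes: {0:A, 1:C, 5:C}

Answer: 3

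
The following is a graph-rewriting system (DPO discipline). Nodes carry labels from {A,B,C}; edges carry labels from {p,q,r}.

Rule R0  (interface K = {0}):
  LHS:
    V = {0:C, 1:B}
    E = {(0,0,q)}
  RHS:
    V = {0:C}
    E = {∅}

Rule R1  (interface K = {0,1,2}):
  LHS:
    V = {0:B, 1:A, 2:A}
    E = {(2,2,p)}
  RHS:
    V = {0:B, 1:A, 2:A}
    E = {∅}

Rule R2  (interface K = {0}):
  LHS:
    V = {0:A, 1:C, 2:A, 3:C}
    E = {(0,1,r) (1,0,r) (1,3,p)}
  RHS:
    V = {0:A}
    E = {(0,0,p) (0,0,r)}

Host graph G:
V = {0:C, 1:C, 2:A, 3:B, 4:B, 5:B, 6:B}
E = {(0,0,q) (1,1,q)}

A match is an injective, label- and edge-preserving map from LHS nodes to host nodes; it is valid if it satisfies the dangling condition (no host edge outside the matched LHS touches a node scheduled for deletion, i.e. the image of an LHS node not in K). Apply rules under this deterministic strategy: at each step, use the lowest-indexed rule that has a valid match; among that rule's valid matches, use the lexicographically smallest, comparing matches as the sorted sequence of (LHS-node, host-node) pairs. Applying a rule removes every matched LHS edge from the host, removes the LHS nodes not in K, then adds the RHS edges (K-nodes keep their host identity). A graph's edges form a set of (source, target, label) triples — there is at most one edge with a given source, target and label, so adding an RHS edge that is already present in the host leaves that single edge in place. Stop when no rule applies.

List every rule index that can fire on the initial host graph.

R0: 8 valid matches — {0↦0, 1↦3}, {0↦0, 1↦4}, {0↦0, 1↦5} (+5 more)
R1: no valid match — LHS pattern not found
R2: no valid match — LHS pattern not found

Answer: [R0]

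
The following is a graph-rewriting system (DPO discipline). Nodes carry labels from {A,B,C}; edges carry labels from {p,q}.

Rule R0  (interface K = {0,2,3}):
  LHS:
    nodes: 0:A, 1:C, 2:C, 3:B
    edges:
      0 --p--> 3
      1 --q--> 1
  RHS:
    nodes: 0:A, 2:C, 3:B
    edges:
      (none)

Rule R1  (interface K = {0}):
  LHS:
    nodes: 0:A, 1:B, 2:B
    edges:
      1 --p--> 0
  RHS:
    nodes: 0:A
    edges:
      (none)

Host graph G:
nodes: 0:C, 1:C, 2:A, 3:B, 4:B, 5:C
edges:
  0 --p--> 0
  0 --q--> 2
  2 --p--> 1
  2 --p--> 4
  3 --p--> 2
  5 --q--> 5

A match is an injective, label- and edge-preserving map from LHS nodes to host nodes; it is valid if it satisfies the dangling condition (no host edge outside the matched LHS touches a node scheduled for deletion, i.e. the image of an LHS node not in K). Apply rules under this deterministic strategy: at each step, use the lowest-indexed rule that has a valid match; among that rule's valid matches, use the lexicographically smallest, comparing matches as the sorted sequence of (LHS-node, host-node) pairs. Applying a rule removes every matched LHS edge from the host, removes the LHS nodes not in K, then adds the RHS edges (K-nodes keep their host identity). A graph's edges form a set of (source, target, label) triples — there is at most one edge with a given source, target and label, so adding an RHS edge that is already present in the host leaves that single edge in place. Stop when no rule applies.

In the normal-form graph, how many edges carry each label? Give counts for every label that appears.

initial: |V|=6 |E|=6  E = 0-p->0 0-q->2 2-p->1 2-p->4 3-p->2 5-q->5
step 1: apply R0 at {0↦2, 1↦5, 2↦0, 3↦4}  → |V|=5 |E|=4  E = 0-p->0 0-q->2 2-p->1 3-p->2
step 2: apply R1 at {0↦2, 1↦3, 2↦4}  → |V|=3 |E|=3  E = 0-p->0 0-q->2 2-p->1
halt: no rule applies after step 2
NF edges: [(0, 0, 'p'), (0, 2, 'q'), (2, 1, 'p')]

Answer: p:2 q:1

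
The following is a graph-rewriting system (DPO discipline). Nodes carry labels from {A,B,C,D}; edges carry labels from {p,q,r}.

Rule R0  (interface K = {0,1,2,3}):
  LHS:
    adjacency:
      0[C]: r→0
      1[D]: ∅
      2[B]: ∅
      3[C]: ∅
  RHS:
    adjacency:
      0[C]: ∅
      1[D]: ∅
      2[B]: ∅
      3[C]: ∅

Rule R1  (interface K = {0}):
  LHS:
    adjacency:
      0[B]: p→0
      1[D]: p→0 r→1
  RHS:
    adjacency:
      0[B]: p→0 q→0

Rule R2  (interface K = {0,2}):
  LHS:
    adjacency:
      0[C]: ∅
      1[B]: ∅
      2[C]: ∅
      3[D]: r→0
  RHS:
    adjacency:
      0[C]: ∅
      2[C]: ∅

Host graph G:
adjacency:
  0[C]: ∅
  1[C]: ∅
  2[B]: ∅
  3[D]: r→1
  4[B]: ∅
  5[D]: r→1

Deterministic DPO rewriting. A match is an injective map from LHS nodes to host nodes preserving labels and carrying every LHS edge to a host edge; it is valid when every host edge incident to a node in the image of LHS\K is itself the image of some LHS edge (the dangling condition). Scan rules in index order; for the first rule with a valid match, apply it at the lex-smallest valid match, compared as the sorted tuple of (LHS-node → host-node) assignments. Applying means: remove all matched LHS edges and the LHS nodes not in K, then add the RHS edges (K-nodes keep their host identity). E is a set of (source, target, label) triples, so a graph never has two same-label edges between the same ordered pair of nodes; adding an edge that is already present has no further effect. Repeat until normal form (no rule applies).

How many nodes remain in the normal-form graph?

[0] host  ⇒  6 nodes, 2 edges  {3-r->1 5-r->1}
[1] R2 @ {0↦1, 1↦2, 2↦0, 3↦3}  ⇒  4 nodes, 1 edges  {5-r->1}
[2] R2 @ {0↦1, 1↦4, 2↦0, 3↦5}  ⇒  2 nodes, 0 edges  {∅}
halt: no rule applies after step 2
NF nodes: {0:C, 1:C}

Answer: 2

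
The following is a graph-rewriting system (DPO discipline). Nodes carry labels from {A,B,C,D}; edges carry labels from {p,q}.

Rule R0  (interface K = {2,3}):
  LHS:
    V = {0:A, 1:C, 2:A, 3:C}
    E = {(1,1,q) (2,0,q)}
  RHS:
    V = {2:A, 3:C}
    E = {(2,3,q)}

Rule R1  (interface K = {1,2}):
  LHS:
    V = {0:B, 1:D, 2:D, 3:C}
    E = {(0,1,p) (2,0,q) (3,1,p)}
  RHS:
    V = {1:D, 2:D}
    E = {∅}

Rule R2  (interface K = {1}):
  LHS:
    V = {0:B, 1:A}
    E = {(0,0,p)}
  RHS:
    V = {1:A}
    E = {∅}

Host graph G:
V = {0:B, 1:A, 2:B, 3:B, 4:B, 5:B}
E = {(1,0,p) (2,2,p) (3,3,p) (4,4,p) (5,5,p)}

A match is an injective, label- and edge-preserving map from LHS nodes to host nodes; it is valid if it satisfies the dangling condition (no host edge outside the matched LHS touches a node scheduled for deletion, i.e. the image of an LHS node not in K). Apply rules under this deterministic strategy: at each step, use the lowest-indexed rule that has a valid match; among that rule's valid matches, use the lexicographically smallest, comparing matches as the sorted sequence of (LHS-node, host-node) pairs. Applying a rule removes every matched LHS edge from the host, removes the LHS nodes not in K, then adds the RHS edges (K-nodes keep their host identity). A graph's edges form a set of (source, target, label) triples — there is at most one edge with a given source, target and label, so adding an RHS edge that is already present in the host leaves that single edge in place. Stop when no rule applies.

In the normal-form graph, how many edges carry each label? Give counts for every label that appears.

Answer: p:1

Steps:
initial: |V|=6 |E|=5  E = 1-p->0 2-p->2 3-p->3 4-p->4 5-p->5
step 1: apply R2 at {0↦2, 1↦1}  → |V|=5 |E|=4  E = 1-p->0 3-p->3 4-p->4 5-p->5
step 2: apply R2 at {0↦3, 1↦1}  → |V|=4 |E|=3  E = 1-p->0 4-p->4 5-p->5
step 3: apply R2 at {0↦4, 1↦1}  → |V|=3 |E|=2  E = 1-p->0 5-p->5
step 4: apply R2 at {0↦5, 1↦1}  → |V|=2 |E|=1  E = 1-p->0
normal form: no rule applies after step 4
NF edges: [(1, 0, 'p')]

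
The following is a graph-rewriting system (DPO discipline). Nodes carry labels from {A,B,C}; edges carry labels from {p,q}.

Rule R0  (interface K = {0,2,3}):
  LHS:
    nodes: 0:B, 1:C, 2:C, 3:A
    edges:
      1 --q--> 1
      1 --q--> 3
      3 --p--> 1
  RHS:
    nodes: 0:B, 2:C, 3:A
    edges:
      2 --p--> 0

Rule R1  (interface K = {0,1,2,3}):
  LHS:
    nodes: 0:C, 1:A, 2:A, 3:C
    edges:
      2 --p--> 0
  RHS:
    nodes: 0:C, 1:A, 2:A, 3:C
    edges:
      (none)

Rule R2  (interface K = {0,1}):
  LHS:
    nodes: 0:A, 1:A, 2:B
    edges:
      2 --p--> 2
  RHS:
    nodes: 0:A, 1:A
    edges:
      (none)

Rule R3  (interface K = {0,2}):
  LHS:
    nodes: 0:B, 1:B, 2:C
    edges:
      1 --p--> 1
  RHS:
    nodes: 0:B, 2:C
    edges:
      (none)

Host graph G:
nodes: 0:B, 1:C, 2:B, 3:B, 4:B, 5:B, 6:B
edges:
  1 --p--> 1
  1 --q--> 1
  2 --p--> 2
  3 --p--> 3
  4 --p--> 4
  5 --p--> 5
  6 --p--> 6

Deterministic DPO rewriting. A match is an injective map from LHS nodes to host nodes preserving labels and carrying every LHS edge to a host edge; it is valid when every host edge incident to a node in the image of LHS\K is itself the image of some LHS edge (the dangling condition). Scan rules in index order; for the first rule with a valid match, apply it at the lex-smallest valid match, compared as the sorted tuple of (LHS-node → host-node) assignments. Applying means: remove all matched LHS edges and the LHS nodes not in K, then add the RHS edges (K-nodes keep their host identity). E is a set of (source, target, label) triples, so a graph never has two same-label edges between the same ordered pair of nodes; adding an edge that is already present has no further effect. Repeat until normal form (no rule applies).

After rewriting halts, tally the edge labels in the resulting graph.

Answer: p:1 q:1

Rewrite trace:
[0] host  ⇒  7 nodes, 7 edges  {1-p->1 1-q->1 2-p->2 3-p->3 4-p->4 5-p->5 6-p->6}
[1] R3 @ {0↦0, 1↦2, 2↦1}  ⇒  6 nodes, 6 edges  {1-p->1 1-q->1 3-p->3 4-p->4 5-p->5 6-p->6}
[2] R3 @ {0↦0, 1↦3, 2↦1}  ⇒  5 nodes, 5 edges  {1-p->1 1-q->1 4-p->4 5-p->5 6-p->6}
[3] R3 @ {0↦0, 1↦4, 2↦1}  ⇒  4 nodes, 4 edges  {1-p->1 1-q->1 5-p->5 6-p->6}
[4] R3 @ {0↦0, 1↦5, 2↦1}  ⇒  3 nodes, 3 edges  {1-p->1 1-q->1 6-p->6}
[5] R3 @ {0↦0, 1↦6, 2↦1}  ⇒  2 nodes, 2 edges  {1-p->1 1-q->1}
halt: no rule applies after step 5
NF edges: [(1, 1, 'p'), (1, 1, 'q')]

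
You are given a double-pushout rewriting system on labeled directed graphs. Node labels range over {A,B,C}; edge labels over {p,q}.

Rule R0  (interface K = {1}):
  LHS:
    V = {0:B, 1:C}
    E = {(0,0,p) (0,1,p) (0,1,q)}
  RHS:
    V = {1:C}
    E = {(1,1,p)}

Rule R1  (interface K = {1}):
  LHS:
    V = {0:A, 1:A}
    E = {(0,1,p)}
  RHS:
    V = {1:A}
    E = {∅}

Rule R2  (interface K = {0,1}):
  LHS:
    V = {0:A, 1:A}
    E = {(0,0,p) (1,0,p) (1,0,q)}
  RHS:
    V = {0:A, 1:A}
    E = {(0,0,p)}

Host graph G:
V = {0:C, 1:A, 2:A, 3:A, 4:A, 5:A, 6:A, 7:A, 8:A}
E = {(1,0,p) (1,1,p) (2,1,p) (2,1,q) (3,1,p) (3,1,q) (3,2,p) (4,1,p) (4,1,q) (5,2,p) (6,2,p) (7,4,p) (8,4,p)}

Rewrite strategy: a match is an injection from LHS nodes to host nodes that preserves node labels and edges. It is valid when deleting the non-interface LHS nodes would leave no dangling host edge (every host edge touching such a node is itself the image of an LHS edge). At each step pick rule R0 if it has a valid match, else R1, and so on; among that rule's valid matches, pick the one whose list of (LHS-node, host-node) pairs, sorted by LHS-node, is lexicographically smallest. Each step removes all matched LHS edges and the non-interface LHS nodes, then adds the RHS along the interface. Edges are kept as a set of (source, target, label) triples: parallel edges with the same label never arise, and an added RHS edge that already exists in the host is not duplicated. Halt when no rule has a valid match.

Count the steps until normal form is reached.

Answer: 8

Steps:
[0] host  ⇒  9 nodes, 13 edges  {1-p->0 1-p->1 2-p->1 2-q->1 3-p->1 3-q->1 3-p->2 4-p->1 4-q->1 5-p->2 6-p->2 7-p->4 8-p->4}
[1] R1 @ {0↦5, 1↦2}  ⇒  8 nodes, 12 edges  {1-p->0 1-p->1 2-p->1 2-q->1 3-p->1 3-q->1 3-p->2 4-p->1 4-q->1 6-p->2 7-p->4 8-p->4}
[2] R1 @ {0↦6, 1↦2}  ⇒  7 nodes, 11 edges  {1-p->0 1-p->1 2-p->1 2-q->1 3-p->1 3-q->1 3-p->2 4-p->1 4-q->1 7-p->4 8-p->4}
[3] R1 @ {0↦7, 1↦4}  ⇒  6 nodes, 10 edges  {1-p->0 1-p->1 2-p->1 2-q->1 3-p->1 3-q->1 3-p->2 4-p->1 4-q->1 8-p->4}
[4] R1 @ {0↦8, 1↦4}  ⇒  5 nodes, 9 edges  {1-p->0 1-p->1 2-p->1 2-q->1 3-p->1 3-q->1 3-p->2 4-p->1 4-q->1}
[5] R2 @ {0↦1, 1↦2}  ⇒  5 nodes, 7 edges  {1-p->0 1-p->1 3-p->1 3-q->1 3-p->2 4-p->1 4-q->1}
[6] R2 @ {0↦1, 1↦3}  ⇒  5 nodes, 5 edges  {1-p->0 1-p->1 3-p->2 4-p->1 4-q->1}
[7] R1 @ {0↦3, 1↦2}  ⇒  4 nodes, 4 edges  {1-p->0 1-p->1 4-p->1 4-q->1}
[8] R2 @ {0↦1, 1↦4}  ⇒  4 nodes, 2 edges  {1-p->0 1-p->1}
final graph: no rule applies after step 8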